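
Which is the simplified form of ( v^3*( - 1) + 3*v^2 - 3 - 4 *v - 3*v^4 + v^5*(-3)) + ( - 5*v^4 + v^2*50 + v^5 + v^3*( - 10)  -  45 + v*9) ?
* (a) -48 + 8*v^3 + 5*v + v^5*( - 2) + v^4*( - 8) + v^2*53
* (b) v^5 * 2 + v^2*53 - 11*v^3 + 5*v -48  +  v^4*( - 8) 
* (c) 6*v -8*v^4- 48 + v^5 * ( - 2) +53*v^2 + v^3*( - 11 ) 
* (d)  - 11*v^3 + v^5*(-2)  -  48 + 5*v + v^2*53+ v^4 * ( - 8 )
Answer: d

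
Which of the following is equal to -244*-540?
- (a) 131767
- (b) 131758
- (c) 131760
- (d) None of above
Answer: c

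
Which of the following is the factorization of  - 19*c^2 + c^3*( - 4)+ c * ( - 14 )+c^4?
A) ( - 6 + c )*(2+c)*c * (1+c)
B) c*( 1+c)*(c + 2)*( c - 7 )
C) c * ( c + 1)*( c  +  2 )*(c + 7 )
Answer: B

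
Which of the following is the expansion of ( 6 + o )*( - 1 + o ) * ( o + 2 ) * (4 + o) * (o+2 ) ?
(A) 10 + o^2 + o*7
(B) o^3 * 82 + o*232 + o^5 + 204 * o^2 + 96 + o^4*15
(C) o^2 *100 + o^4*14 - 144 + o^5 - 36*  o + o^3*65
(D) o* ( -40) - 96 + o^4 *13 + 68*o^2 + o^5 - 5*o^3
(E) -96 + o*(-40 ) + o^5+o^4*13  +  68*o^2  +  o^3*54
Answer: E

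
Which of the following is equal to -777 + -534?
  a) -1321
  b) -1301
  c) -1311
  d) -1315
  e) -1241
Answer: c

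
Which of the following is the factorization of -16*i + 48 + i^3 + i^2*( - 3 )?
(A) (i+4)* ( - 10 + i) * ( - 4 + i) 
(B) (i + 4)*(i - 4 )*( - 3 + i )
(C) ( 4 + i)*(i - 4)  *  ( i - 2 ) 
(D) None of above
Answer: B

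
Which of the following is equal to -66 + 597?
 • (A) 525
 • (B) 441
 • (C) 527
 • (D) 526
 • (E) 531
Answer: E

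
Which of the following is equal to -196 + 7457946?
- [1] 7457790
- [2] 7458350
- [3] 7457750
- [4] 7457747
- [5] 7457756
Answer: 3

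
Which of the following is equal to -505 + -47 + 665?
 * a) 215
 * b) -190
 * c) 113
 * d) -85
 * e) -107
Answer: c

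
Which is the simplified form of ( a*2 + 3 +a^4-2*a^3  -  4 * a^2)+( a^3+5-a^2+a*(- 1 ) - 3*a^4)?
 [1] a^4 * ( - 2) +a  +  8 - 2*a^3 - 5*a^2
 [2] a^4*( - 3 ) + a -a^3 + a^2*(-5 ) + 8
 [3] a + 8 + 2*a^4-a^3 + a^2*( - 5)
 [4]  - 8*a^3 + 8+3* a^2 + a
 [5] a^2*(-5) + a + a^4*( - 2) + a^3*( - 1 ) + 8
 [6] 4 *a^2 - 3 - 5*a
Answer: 5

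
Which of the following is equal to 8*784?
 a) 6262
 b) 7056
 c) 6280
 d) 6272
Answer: d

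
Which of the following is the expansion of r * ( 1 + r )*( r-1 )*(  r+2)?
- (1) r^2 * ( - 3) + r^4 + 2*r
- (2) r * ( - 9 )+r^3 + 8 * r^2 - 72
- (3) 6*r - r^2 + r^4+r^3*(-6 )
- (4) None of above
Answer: 4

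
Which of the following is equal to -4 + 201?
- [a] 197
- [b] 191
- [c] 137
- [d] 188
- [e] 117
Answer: a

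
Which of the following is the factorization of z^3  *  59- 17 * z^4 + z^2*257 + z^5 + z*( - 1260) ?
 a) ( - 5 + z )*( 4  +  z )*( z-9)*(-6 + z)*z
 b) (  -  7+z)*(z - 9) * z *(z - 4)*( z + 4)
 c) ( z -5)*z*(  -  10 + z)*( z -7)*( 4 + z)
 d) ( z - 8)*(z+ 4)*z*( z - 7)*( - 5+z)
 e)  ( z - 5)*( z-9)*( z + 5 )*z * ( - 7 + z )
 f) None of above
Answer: f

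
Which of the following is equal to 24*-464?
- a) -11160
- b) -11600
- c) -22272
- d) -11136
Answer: d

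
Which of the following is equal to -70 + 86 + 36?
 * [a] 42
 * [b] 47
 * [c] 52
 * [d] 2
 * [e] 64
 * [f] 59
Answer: c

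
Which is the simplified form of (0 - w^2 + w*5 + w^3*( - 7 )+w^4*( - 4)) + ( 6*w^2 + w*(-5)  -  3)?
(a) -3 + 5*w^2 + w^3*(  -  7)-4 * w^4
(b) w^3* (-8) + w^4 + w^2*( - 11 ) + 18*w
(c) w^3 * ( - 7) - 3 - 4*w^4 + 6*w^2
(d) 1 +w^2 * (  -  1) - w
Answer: a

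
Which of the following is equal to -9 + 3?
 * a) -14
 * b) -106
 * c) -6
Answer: c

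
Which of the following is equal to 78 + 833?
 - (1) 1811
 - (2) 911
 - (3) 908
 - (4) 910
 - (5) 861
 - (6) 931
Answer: 2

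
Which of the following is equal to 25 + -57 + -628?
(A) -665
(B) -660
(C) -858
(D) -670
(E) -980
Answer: B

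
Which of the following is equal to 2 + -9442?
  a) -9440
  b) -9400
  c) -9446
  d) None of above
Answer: a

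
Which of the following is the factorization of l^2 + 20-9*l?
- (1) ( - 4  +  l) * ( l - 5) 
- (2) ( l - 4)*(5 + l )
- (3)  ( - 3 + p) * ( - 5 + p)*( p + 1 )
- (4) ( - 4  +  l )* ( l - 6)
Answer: 1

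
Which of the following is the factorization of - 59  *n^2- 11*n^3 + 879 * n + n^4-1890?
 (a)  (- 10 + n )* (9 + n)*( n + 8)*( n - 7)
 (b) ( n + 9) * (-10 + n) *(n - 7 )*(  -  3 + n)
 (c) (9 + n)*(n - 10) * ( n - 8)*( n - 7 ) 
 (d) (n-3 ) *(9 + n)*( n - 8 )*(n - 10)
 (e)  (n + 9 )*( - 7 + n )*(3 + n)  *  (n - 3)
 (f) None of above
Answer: b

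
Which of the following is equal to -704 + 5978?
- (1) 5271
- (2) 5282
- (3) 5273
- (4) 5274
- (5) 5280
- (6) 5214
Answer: 4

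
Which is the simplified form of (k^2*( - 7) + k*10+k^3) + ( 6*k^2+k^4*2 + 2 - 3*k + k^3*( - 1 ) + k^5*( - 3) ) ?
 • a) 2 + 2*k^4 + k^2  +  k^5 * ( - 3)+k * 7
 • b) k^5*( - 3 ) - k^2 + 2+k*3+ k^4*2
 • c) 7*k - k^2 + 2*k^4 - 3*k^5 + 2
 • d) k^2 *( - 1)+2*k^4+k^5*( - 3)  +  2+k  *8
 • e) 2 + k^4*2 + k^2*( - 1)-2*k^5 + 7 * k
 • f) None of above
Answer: c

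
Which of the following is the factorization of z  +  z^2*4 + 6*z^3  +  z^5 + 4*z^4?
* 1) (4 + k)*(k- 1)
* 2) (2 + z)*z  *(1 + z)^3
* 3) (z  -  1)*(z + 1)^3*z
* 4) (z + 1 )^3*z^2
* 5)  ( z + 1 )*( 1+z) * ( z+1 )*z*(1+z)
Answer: 5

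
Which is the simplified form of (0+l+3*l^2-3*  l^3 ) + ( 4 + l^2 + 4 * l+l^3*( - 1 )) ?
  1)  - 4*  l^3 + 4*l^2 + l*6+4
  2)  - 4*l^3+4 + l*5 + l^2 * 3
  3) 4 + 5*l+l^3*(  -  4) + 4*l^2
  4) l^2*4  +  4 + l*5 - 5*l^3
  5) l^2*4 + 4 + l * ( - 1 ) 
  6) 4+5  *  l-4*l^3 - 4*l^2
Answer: 3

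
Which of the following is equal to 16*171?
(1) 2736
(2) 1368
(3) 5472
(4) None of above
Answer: 1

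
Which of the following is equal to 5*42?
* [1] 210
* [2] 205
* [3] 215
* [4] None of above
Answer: 1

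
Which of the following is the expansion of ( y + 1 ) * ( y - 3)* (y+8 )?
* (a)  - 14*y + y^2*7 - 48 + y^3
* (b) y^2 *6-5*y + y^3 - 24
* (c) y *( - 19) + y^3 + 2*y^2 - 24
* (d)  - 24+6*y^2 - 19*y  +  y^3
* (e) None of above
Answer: d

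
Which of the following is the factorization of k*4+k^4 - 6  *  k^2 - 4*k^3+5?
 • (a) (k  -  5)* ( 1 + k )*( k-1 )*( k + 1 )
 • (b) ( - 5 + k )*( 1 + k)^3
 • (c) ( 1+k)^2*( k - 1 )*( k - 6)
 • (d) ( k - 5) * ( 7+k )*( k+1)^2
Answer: a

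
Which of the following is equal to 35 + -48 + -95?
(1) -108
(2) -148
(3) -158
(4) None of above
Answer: 1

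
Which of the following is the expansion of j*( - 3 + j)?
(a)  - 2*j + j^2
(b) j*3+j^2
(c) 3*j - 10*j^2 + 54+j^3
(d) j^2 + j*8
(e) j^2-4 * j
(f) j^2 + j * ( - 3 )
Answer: f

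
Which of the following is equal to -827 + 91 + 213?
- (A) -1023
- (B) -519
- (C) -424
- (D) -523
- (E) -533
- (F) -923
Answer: D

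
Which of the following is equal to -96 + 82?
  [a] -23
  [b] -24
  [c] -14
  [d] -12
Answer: c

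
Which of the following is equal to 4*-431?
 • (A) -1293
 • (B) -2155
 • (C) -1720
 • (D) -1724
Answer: D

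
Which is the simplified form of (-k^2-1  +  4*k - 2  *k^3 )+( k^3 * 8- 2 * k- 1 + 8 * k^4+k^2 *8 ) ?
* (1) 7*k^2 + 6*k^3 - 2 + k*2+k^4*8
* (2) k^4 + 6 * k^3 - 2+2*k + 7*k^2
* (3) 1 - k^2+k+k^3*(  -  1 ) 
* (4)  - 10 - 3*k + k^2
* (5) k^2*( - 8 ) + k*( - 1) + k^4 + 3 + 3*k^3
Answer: 1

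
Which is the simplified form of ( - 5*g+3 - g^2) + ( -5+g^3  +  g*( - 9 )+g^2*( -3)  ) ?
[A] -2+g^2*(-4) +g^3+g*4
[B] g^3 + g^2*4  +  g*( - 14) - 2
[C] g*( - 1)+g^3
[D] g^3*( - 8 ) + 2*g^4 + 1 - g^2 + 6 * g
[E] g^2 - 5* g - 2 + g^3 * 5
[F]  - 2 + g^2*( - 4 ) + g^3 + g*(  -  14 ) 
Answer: F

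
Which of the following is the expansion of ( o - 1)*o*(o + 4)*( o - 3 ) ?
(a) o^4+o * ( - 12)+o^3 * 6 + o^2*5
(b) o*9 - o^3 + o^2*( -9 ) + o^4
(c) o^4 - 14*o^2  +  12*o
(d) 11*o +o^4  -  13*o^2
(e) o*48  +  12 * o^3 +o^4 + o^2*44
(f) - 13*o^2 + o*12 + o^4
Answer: f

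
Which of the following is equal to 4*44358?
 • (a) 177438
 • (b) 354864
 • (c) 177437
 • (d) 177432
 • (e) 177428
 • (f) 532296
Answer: d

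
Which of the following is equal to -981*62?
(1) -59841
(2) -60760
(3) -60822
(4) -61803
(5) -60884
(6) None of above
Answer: 3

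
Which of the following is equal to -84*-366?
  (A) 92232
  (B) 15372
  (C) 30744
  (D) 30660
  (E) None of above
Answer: C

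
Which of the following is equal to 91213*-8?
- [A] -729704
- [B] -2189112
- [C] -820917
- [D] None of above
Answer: A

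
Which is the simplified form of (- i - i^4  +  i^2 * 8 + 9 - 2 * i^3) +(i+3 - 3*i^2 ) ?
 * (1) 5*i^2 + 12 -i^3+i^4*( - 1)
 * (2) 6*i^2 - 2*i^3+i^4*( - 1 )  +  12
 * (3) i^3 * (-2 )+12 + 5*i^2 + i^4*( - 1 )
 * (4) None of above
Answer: 3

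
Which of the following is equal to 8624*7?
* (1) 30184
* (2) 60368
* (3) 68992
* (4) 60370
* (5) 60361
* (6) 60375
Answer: 2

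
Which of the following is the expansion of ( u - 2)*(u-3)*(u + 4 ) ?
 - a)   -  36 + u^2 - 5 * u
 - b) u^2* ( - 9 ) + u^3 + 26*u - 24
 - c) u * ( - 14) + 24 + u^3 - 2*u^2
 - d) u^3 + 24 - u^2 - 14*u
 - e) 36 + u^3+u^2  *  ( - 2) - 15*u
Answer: d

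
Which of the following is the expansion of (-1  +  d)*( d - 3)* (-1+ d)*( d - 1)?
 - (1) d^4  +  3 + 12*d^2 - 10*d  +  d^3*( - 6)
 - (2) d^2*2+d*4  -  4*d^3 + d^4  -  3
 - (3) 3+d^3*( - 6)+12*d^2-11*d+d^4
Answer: 1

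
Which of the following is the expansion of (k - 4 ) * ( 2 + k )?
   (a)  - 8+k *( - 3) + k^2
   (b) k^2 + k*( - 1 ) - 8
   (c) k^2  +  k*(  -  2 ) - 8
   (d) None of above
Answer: c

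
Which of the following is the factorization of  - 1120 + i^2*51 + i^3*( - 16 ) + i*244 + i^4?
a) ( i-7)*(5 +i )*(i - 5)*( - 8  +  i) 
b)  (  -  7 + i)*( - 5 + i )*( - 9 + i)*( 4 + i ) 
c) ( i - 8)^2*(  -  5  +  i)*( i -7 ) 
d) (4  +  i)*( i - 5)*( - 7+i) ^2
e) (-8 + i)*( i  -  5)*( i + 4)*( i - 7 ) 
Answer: e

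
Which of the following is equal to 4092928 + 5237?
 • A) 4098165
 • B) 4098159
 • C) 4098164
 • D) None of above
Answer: A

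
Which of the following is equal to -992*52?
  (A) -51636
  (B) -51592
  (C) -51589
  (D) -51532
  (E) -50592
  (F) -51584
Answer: F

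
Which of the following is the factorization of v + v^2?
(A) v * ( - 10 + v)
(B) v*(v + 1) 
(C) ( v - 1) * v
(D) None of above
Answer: B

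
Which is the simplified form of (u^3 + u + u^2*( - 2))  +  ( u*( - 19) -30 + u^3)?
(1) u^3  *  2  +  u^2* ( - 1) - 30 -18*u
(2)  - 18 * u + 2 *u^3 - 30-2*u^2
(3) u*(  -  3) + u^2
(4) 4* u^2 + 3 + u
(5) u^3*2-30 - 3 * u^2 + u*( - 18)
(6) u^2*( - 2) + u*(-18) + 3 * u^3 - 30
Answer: 2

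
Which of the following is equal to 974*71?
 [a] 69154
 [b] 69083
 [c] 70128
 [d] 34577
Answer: a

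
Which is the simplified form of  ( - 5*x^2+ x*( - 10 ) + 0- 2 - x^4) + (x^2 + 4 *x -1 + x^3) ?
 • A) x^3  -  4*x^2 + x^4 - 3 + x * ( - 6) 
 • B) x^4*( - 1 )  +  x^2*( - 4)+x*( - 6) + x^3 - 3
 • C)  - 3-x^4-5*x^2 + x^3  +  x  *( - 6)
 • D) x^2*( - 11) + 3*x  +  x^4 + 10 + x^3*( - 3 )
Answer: B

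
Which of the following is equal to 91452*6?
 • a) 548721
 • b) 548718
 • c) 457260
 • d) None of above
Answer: d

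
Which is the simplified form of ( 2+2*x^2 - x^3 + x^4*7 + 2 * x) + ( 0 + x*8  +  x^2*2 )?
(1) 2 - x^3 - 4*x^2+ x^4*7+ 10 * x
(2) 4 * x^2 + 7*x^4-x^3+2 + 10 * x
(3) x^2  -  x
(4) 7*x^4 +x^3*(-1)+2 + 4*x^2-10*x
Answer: 2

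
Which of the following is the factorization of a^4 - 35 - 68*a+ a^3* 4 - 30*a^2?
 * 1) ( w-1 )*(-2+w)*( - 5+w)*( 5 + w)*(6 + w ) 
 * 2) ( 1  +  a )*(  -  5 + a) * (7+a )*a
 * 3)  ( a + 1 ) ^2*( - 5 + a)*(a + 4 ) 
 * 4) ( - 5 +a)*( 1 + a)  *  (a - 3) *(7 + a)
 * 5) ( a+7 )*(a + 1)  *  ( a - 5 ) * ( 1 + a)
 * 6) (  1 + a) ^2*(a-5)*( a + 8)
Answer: 5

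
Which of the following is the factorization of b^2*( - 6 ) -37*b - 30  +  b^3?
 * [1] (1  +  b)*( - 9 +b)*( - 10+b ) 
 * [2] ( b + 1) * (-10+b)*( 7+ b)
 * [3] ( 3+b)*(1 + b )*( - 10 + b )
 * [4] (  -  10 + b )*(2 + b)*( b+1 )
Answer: 3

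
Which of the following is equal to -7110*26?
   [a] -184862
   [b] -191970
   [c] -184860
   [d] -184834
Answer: c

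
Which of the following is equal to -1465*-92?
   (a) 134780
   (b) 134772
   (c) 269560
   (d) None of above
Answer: a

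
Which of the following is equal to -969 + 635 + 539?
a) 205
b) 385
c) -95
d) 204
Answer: a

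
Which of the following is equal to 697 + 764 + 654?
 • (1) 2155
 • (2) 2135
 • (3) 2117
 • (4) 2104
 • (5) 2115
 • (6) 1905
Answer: 5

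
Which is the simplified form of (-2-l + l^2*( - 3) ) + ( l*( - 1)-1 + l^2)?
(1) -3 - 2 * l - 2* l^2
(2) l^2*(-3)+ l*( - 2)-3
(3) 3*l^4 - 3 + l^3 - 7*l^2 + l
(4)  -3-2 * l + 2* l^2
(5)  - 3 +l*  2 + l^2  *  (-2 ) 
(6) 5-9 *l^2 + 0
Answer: 1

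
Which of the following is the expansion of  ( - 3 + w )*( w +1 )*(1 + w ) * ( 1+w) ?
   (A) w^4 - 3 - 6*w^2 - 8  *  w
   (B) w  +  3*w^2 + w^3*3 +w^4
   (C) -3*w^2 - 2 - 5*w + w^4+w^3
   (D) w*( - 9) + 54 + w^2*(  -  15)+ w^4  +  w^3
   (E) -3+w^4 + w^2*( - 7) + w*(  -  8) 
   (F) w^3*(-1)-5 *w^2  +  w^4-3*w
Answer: A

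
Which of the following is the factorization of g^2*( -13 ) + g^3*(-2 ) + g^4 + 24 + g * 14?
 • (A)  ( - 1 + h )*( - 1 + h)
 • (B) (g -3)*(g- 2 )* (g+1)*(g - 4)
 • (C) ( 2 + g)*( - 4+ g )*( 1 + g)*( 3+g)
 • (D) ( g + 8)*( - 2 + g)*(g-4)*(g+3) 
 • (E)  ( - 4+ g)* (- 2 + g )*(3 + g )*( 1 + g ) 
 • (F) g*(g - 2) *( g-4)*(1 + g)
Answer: E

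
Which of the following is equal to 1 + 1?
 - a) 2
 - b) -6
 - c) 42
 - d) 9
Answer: a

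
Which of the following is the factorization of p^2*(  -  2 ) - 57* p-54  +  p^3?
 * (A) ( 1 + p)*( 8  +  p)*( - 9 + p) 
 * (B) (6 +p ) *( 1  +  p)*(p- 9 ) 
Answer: B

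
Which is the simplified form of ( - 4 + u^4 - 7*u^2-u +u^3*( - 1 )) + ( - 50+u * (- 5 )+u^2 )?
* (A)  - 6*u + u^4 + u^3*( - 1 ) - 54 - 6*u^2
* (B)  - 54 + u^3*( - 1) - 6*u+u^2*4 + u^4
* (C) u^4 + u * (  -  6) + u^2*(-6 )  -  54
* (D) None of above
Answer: A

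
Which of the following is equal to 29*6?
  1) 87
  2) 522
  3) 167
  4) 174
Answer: 4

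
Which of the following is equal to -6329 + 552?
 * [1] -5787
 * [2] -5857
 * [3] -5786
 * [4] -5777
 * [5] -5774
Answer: 4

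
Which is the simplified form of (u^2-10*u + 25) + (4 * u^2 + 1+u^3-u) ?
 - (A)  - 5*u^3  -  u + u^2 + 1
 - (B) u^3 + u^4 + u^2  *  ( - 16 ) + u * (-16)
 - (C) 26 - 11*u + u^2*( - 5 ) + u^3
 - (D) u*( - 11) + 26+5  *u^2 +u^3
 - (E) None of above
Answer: D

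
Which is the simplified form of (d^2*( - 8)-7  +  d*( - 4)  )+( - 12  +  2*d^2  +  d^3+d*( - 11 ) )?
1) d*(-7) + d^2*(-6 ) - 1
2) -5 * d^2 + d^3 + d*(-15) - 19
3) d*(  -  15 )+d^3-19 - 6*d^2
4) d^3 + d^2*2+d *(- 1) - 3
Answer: 3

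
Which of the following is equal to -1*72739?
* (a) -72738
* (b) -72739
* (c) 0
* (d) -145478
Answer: b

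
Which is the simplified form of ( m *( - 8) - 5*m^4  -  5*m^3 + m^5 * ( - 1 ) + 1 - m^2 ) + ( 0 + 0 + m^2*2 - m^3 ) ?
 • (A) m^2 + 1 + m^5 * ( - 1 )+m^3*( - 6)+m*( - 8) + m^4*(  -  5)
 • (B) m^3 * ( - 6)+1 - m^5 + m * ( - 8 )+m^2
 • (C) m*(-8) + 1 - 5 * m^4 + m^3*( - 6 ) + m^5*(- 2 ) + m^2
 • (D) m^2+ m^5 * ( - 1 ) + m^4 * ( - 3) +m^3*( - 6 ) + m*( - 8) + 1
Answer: A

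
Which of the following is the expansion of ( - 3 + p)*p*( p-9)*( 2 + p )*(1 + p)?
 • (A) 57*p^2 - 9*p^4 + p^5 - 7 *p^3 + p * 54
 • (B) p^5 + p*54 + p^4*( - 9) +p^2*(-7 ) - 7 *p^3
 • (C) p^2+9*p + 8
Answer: A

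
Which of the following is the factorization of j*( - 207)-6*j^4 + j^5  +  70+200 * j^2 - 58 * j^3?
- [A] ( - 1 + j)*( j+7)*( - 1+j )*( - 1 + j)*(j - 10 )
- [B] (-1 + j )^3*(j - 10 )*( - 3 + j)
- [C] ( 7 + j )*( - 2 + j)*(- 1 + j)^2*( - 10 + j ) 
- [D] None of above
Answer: A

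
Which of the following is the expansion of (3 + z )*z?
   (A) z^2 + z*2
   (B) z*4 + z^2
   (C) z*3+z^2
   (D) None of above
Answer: C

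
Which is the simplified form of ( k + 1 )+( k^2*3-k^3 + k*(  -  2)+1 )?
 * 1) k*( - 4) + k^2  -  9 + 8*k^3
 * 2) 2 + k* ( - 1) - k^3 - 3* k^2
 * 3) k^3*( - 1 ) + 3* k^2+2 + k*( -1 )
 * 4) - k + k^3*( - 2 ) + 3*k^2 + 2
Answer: 3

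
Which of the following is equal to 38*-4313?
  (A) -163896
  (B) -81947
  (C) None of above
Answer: C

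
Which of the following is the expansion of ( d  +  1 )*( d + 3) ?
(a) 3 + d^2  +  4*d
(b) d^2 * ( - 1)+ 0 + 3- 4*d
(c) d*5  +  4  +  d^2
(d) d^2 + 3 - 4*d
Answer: a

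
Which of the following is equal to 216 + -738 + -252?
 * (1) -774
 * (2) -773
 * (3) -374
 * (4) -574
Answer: 1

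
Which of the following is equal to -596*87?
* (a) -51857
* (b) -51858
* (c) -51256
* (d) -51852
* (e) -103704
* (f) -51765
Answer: d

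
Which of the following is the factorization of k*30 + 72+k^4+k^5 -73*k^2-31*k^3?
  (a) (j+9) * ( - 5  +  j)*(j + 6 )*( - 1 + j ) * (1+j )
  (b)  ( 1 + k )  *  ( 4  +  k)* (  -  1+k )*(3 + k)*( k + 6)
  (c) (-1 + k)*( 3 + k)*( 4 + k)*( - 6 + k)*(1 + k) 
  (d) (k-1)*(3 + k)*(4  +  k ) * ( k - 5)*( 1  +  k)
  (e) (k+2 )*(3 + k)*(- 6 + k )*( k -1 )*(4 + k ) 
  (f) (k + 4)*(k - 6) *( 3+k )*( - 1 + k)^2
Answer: c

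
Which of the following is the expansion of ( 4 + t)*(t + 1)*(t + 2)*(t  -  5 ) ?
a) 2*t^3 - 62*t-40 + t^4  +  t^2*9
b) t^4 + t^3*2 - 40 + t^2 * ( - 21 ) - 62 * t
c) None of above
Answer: b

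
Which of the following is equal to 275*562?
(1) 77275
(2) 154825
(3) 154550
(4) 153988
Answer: 3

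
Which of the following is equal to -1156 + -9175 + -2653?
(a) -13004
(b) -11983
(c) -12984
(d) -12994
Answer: c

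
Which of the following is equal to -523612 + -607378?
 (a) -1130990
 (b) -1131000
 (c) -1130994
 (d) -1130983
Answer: a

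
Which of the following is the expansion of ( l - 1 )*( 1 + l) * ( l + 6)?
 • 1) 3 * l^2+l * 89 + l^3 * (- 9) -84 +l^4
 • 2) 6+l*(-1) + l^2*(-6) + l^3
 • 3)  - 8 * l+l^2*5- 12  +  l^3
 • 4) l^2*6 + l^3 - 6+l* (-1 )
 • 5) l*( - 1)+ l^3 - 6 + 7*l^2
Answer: 4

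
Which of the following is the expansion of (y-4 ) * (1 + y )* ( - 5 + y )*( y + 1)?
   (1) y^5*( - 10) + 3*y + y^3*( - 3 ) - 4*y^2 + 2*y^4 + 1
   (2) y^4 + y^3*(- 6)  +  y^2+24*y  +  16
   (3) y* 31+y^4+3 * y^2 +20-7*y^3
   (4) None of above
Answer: 3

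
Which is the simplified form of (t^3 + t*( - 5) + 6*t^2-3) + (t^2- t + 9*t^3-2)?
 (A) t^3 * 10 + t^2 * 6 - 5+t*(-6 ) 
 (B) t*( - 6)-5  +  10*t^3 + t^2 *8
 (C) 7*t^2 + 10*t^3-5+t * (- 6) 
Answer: C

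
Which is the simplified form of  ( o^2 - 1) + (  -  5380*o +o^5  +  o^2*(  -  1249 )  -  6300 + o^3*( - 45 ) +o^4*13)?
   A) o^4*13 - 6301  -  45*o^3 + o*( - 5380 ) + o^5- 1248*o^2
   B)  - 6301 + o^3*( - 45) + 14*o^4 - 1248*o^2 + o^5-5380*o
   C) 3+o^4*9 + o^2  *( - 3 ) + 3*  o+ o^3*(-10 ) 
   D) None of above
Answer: A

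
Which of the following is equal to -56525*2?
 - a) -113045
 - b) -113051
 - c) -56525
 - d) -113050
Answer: d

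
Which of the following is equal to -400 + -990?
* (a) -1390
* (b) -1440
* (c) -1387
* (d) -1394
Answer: a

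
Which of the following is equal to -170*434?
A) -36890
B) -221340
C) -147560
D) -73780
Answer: D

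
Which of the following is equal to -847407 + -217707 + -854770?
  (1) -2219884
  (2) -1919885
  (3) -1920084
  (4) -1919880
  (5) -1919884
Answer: 5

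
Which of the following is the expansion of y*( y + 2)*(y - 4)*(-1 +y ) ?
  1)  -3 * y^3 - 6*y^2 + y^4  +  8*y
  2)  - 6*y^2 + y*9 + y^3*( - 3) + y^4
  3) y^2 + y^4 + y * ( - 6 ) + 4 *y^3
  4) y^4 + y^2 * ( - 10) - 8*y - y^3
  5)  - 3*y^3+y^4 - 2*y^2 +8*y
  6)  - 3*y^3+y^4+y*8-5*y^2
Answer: 1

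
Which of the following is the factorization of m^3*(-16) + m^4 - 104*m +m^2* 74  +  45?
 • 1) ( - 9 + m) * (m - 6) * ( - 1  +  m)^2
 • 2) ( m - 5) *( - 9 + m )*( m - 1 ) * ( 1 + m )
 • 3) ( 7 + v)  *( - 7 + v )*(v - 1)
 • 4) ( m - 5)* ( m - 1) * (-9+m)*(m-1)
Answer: 4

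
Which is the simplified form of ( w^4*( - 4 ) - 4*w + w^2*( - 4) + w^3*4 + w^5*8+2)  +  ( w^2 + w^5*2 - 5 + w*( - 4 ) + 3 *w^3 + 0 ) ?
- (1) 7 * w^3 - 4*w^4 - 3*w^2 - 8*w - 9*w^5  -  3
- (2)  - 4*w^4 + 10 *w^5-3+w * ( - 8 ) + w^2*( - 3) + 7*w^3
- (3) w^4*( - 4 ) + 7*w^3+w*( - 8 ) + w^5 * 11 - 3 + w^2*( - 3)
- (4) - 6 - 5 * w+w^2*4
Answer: 2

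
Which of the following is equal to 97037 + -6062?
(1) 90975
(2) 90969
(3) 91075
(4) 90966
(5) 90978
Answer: 1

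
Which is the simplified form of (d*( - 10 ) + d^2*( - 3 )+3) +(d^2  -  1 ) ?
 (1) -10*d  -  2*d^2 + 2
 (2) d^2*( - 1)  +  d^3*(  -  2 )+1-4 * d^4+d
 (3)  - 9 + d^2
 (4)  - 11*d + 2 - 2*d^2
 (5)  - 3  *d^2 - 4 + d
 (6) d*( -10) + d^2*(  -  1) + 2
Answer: 1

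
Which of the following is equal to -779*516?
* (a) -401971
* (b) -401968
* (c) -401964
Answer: c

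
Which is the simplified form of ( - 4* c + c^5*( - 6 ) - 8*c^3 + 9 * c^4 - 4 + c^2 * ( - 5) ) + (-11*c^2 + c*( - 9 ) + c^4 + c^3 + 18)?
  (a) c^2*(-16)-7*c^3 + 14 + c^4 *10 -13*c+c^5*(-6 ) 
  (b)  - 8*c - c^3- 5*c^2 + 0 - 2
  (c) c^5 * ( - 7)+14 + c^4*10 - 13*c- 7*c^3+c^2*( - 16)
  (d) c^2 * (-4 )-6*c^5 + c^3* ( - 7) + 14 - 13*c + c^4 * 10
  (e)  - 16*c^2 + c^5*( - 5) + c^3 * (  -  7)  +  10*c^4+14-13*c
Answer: a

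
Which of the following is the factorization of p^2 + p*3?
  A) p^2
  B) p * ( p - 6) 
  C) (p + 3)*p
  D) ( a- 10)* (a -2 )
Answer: C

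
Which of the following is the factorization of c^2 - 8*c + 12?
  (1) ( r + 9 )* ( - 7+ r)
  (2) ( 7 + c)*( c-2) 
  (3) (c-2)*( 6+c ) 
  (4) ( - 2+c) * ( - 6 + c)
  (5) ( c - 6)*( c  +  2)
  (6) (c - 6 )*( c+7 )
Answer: 4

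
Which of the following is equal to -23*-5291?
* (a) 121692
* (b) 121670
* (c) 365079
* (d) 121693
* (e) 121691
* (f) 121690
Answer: d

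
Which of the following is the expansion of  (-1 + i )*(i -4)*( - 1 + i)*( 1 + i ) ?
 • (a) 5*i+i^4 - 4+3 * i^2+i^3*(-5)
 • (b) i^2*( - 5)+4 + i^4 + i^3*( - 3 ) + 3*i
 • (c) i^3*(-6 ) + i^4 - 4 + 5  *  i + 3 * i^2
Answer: a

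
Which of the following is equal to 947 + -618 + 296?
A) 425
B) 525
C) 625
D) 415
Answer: C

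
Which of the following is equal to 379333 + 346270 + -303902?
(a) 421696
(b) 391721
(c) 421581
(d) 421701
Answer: d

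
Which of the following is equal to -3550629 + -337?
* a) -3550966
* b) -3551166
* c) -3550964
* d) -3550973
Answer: a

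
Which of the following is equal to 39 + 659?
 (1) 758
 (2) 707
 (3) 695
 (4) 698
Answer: 4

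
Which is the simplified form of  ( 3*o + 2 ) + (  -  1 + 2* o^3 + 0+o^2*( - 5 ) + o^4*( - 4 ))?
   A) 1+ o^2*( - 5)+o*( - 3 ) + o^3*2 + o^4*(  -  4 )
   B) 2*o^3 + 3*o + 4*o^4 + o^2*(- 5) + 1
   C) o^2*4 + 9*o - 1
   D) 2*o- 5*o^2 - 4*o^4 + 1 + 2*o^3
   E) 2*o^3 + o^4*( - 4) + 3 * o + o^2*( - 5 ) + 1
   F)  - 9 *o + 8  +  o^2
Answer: E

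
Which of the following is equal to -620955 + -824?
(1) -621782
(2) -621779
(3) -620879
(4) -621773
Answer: 2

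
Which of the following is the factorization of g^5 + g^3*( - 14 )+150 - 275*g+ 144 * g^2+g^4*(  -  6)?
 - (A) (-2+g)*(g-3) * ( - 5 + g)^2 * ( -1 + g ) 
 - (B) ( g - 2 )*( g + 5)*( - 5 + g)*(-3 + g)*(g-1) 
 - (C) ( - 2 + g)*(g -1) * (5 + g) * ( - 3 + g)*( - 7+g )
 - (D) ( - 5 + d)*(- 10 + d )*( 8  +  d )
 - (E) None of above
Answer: B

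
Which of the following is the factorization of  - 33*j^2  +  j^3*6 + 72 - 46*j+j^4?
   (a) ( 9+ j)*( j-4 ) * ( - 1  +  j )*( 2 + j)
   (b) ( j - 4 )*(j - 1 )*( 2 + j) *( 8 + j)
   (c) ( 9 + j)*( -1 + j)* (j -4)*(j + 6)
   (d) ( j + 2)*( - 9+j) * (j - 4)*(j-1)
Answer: a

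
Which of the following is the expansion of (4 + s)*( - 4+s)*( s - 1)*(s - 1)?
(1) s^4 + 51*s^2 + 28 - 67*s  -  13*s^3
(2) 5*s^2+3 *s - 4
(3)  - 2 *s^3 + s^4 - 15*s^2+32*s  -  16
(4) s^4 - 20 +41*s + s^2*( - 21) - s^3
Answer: 3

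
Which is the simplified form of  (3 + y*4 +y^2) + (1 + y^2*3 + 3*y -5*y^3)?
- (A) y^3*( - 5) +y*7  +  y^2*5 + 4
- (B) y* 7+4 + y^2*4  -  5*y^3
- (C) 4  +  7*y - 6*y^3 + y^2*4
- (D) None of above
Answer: B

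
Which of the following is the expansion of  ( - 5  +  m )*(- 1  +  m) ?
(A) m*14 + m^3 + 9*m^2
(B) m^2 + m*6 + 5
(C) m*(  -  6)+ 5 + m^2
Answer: C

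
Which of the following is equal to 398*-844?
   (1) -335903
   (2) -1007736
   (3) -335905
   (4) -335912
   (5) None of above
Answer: 4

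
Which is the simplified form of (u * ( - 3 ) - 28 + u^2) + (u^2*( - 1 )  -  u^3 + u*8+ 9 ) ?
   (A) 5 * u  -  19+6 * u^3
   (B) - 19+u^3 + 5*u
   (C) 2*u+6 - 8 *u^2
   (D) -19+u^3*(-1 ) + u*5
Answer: D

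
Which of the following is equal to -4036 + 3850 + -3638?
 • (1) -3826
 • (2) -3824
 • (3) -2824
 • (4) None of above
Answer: 2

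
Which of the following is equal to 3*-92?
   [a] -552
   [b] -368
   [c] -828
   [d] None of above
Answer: d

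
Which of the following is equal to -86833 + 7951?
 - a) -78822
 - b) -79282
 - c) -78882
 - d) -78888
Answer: c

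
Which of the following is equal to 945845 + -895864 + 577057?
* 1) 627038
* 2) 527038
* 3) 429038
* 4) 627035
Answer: 1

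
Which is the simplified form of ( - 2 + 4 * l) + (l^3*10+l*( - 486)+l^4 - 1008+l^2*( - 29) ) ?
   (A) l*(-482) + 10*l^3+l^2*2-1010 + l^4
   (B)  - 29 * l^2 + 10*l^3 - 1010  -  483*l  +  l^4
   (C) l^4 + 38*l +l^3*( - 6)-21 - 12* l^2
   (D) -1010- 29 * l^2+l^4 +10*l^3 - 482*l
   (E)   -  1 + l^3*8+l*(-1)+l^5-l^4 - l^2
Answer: D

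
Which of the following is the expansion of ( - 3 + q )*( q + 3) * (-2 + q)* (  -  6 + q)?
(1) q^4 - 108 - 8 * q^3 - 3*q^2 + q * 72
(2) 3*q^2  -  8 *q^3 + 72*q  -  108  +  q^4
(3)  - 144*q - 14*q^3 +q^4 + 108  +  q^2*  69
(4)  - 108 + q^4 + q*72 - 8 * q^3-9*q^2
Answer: 2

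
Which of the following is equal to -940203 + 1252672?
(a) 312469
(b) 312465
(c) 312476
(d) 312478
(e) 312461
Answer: a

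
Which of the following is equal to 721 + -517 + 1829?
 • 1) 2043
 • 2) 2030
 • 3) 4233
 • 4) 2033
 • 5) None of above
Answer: 4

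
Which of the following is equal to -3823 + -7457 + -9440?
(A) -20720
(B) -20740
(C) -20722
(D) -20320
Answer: A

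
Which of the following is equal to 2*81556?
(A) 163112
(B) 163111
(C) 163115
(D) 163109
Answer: A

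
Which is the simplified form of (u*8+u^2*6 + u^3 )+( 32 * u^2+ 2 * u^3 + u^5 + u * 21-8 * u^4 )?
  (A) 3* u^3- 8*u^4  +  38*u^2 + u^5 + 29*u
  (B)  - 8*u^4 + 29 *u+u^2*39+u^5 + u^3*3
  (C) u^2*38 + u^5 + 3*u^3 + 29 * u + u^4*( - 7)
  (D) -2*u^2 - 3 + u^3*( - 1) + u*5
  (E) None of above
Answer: A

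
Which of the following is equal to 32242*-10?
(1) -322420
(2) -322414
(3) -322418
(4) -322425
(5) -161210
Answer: 1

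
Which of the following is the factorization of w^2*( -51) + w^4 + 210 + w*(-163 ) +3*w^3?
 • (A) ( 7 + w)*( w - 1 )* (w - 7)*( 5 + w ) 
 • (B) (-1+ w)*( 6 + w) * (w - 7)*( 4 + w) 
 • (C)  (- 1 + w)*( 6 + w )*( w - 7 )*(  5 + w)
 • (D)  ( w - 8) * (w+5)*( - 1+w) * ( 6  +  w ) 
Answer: C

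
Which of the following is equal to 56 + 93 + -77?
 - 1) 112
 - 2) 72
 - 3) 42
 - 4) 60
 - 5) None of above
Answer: 2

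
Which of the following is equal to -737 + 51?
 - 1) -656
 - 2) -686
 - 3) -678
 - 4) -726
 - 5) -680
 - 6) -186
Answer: 2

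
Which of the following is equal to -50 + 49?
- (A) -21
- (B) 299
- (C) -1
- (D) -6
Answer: C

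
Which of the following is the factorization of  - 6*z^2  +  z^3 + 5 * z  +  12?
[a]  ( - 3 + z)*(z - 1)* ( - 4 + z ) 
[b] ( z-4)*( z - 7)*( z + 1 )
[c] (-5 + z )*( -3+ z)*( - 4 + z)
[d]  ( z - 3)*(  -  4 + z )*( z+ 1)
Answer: d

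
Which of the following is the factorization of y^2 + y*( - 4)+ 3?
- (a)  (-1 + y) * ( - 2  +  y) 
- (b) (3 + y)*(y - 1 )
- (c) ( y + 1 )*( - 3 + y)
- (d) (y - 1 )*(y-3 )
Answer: d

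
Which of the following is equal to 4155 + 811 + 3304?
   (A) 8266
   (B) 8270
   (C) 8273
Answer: B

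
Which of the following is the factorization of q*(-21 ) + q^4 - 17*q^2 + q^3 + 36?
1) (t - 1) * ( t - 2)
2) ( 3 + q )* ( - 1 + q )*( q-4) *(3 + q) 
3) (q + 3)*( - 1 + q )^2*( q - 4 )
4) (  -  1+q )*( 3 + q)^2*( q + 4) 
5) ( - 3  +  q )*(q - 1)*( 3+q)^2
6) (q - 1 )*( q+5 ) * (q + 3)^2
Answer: 2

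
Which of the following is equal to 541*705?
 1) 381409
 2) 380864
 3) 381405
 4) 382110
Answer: 3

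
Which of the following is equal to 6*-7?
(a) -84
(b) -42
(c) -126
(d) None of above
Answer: b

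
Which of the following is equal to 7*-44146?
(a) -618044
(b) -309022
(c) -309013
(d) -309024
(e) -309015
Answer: b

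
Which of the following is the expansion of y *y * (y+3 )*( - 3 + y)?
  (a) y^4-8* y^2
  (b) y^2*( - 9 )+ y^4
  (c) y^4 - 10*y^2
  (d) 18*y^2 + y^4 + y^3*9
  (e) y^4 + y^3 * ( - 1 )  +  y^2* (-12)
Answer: b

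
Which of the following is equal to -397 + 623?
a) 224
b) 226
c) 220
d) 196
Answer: b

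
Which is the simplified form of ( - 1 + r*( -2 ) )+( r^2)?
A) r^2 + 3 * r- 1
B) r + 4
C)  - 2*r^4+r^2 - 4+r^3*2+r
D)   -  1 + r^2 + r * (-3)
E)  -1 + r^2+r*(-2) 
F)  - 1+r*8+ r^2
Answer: E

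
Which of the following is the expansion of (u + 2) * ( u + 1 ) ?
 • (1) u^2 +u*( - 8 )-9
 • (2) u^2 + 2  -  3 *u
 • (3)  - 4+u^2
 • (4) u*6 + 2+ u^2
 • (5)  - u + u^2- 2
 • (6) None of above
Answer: 6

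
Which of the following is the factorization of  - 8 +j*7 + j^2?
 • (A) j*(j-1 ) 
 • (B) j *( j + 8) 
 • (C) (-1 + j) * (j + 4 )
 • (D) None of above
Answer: D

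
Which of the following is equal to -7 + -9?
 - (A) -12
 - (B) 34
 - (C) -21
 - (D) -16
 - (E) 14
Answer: D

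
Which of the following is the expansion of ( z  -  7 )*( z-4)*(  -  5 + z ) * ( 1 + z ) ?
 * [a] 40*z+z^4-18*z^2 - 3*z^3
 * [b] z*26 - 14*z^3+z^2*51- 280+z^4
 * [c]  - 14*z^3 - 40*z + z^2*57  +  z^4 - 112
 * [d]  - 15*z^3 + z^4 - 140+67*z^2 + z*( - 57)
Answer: d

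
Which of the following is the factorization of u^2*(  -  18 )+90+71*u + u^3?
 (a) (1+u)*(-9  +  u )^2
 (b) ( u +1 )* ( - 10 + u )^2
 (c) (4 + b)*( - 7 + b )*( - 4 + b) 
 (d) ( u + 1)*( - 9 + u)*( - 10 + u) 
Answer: d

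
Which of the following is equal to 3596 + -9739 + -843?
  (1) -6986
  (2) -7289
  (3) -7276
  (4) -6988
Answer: 1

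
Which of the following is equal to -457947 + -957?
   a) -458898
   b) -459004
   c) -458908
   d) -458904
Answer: d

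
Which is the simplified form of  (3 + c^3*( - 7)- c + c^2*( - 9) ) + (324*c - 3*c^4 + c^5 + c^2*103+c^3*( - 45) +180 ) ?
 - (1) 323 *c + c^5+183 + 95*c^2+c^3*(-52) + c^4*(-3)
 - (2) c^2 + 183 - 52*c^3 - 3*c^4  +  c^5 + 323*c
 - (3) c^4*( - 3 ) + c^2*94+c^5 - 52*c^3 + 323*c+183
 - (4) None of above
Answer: 3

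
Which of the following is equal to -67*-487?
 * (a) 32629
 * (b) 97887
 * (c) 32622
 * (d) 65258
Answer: a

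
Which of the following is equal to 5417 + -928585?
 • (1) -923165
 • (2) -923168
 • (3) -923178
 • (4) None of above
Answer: 2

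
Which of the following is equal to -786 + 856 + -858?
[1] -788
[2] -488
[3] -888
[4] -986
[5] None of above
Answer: 1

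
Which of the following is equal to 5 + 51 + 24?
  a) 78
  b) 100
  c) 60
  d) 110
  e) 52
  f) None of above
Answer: f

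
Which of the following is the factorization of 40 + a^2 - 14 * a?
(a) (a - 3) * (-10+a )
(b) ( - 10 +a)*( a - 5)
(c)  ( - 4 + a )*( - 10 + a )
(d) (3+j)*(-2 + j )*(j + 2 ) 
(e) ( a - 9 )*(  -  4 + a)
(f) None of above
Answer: c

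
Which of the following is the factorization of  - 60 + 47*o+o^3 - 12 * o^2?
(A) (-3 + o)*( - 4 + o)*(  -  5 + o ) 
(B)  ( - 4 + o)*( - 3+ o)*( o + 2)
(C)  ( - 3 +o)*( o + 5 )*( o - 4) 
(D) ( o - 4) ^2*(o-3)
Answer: A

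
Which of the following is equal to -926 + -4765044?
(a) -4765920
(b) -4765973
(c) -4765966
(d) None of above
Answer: d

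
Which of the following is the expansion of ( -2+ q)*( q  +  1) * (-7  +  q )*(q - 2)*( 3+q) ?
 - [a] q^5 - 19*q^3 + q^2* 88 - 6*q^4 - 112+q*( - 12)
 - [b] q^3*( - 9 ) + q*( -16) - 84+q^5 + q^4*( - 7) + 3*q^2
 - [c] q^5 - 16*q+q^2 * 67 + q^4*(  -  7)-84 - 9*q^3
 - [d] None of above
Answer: c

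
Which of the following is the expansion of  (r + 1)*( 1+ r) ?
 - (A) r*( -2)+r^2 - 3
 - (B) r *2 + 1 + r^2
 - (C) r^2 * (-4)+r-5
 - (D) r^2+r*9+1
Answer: B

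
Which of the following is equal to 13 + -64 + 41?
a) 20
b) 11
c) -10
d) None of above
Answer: c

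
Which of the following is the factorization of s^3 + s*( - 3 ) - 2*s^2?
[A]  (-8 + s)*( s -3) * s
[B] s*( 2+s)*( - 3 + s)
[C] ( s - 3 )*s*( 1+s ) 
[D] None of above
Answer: C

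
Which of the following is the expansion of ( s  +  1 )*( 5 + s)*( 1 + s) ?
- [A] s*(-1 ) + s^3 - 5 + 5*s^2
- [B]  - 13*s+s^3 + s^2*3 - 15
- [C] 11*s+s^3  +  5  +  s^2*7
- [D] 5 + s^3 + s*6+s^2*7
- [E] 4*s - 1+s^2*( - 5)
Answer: C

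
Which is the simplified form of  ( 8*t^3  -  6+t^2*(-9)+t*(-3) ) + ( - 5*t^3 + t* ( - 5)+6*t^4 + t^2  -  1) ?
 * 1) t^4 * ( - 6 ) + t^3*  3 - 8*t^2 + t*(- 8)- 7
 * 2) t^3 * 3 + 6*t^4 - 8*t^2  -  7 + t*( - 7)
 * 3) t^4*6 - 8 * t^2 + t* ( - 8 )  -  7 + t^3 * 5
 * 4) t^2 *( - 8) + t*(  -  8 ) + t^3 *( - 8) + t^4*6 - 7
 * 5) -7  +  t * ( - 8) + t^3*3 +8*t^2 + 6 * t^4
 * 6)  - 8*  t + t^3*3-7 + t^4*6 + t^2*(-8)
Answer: 6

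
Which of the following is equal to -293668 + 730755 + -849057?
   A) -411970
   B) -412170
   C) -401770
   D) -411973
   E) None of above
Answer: A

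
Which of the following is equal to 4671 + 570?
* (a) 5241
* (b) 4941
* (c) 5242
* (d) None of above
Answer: a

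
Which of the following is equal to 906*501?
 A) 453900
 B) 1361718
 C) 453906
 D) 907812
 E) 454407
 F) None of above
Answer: C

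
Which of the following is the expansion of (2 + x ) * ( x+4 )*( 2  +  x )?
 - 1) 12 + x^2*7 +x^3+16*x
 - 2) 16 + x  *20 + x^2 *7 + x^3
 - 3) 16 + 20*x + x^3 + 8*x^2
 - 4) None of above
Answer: 3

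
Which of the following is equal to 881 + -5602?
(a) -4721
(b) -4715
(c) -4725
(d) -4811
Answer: a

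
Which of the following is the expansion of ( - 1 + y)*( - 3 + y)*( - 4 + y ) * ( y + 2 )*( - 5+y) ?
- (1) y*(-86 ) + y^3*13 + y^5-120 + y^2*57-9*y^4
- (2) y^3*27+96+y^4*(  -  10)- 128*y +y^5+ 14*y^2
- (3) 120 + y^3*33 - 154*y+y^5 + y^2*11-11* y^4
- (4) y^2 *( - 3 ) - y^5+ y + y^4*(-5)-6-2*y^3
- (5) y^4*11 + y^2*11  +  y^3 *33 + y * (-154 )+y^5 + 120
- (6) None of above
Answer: 3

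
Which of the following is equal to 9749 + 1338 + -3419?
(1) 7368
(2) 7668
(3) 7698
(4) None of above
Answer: 2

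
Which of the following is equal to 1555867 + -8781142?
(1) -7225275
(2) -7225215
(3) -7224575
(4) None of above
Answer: 1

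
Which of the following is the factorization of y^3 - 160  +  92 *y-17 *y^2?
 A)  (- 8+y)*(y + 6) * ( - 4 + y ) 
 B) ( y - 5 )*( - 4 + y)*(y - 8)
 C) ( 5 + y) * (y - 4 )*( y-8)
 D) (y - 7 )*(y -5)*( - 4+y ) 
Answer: B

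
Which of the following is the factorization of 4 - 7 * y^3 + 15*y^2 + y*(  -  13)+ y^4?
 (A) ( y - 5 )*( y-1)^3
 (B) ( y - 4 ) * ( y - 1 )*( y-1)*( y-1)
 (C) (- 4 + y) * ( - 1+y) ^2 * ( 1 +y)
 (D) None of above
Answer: B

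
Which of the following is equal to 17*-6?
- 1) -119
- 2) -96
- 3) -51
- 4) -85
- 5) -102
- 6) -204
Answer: 5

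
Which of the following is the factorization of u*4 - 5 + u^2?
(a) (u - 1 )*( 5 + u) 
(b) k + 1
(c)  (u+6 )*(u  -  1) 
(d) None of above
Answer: a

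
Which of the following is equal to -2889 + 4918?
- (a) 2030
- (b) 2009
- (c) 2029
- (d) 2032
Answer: c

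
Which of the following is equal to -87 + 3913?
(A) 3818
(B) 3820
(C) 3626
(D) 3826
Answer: D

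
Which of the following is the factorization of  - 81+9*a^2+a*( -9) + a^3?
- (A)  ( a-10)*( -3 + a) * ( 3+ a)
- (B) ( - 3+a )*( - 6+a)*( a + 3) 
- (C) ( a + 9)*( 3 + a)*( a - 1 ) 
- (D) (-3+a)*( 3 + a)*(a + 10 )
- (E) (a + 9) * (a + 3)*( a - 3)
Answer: E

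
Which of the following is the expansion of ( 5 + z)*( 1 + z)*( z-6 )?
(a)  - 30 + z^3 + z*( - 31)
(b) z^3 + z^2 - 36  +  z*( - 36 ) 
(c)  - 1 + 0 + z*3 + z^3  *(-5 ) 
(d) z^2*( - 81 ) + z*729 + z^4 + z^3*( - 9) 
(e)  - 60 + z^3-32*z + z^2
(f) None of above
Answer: a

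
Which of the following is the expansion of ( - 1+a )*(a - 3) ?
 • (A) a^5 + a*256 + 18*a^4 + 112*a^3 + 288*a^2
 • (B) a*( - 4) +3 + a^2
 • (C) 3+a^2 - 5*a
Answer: B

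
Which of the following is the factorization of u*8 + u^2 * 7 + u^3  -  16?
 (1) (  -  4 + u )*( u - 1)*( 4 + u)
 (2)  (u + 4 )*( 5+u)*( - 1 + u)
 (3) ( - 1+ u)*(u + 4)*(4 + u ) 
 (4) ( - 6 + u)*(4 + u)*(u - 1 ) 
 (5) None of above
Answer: 3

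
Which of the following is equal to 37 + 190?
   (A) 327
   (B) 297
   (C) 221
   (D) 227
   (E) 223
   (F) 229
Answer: D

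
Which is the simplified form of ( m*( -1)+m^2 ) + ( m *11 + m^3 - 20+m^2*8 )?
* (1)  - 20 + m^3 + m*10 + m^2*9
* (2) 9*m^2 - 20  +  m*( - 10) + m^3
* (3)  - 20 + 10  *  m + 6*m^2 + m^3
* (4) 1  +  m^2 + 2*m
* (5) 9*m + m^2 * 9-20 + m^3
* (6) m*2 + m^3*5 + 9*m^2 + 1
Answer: 1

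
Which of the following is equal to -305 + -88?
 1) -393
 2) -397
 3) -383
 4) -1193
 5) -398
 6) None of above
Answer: 1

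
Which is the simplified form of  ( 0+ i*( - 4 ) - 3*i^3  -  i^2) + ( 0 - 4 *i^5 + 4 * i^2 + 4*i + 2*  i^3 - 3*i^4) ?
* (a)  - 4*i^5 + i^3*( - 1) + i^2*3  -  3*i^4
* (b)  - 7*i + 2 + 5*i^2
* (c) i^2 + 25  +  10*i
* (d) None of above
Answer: a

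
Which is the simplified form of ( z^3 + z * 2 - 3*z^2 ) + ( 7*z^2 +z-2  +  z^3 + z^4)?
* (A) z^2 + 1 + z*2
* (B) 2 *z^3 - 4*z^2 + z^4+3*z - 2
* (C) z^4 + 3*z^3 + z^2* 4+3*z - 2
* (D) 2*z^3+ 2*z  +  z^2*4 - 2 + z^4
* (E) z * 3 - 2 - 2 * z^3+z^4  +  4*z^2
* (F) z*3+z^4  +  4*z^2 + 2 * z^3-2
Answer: F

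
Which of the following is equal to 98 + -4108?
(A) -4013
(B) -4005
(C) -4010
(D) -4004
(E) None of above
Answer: C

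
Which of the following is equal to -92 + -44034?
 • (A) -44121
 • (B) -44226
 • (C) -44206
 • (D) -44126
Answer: D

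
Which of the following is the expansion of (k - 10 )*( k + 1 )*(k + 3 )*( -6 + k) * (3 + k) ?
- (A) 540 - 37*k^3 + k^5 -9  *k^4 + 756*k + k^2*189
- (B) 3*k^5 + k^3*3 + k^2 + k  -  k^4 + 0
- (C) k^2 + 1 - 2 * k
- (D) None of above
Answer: A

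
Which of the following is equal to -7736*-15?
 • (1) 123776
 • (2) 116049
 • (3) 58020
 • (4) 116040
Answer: 4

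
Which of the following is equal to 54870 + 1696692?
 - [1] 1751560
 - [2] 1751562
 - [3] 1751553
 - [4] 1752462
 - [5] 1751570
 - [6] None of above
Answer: 2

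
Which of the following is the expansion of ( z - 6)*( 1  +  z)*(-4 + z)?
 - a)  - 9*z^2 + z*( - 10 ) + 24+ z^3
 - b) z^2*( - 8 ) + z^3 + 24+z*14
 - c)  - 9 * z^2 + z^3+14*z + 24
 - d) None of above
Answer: c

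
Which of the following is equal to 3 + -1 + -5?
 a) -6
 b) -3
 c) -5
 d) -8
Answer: b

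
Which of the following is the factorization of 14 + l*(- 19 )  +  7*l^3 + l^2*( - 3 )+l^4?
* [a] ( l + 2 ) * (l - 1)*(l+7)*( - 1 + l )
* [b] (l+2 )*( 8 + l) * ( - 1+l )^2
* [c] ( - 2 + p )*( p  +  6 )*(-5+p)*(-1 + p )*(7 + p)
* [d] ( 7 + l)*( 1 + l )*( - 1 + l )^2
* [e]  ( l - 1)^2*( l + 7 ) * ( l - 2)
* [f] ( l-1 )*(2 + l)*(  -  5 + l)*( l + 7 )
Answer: a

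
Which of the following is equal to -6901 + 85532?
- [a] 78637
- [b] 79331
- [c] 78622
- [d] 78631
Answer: d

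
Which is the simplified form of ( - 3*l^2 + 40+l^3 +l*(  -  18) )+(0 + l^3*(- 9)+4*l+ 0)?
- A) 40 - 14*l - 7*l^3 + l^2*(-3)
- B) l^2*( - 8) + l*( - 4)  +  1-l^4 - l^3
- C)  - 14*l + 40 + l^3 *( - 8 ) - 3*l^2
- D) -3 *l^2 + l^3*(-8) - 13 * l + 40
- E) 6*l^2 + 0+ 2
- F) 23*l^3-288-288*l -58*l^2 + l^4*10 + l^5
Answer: C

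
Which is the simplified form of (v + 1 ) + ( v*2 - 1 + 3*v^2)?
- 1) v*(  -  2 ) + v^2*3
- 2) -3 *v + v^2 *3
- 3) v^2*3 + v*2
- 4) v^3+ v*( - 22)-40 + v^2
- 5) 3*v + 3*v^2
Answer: 5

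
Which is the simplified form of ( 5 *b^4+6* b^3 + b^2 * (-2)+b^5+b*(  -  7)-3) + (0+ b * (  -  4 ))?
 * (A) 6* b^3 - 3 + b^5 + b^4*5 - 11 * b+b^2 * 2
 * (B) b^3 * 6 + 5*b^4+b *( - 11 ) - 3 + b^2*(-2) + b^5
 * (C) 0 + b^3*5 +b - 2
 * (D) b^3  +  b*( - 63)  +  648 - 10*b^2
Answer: B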